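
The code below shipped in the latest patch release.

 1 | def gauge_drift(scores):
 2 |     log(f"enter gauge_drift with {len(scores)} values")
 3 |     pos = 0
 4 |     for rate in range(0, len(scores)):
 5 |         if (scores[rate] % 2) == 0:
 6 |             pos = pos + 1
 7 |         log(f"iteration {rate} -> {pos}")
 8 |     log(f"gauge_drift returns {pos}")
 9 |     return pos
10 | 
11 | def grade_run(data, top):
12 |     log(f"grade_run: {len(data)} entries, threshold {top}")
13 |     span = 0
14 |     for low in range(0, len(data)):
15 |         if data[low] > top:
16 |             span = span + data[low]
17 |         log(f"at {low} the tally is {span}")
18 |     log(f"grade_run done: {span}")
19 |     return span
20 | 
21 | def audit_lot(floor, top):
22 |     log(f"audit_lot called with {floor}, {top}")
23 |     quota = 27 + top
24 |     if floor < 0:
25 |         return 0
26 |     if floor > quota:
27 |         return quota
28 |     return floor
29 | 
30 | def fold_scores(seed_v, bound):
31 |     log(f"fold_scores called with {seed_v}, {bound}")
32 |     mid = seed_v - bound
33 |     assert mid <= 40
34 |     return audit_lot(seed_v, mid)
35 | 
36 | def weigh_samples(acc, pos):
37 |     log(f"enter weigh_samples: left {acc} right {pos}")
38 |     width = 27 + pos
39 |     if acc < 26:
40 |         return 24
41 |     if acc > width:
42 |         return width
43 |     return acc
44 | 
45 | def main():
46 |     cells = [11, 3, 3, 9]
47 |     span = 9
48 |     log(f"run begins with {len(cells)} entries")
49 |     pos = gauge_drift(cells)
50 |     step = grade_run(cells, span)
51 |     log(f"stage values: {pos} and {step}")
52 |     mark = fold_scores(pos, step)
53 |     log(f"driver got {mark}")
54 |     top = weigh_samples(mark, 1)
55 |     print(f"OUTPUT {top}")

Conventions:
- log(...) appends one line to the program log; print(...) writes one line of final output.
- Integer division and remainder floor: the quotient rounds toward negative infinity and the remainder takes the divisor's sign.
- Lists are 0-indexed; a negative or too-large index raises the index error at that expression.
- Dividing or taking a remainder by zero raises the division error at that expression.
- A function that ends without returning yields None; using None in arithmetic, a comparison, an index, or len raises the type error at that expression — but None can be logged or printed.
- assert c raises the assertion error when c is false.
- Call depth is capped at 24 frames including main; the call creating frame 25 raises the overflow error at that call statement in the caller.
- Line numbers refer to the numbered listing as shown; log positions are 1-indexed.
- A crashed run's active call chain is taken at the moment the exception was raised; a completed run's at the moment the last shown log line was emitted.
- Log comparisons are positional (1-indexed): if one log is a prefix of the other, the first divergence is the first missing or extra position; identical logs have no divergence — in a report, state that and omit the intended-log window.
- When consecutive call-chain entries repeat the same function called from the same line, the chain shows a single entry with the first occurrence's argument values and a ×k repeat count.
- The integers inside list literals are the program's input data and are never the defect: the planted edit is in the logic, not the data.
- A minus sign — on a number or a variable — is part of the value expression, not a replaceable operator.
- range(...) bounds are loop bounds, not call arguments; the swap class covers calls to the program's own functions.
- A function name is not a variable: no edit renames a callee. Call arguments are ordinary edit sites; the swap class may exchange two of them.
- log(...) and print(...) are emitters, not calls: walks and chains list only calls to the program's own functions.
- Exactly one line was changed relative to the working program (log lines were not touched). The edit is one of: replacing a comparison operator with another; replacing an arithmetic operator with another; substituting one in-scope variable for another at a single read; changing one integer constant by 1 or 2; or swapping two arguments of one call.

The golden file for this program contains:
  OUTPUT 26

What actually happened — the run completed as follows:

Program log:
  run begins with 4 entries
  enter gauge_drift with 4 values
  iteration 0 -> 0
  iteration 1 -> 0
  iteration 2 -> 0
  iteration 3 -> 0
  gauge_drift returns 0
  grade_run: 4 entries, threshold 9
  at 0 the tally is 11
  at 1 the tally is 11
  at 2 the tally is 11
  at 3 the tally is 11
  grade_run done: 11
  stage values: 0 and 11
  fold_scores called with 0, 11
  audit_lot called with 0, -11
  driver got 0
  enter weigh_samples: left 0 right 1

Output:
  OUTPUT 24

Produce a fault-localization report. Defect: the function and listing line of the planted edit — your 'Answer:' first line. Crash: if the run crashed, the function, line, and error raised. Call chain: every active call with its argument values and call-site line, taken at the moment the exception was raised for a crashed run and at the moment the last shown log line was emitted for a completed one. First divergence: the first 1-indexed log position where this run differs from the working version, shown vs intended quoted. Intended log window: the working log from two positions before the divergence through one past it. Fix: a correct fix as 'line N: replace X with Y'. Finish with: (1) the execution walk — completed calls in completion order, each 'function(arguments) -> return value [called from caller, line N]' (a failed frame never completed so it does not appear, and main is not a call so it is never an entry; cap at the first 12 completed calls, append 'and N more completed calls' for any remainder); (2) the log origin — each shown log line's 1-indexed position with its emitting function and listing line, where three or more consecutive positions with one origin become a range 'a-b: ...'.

Answer: the defect is in weigh_samples at line 40.
Key fact: The two runs log identically and part ways only at the printed values.
Call chain: main -> weigh_samples(0, 1) (called at line 54).
First divergence: there is none — every log position agrees.
Execution walk:
  gauge_drift([11, 3, 3, 9]) -> 0  [called from main, line 49]
  grade_run([11, 3, 3, 9], 9) -> 11  [called from main, line 50]
  audit_lot(0, -11) -> 0  [called from fold_scores, line 34]
  fold_scores(0, 11) -> 0  [called from main, line 52]
  weigh_samples(0, 1) -> 24  [called from main, line 54]
Origin of each log line:
  1: emitted by main (line 48)
  2: emitted by gauge_drift (line 2)
  3-6: emitted by gauge_drift (line 7)
  7: emitted by gauge_drift (line 8)
  8: emitted by grade_run (line 12)
  9-12: emitted by grade_run (line 17)
  13: emitted by grade_run (line 18)
  14: emitted by main (line 51)
  15: emitted by fold_scores (line 31)
  16: emitted by audit_lot (line 22)
  17: emitted by main (line 53)
  18: emitted by weigh_samples (line 37)
A correct fix: line 40: replace `24` with `26`.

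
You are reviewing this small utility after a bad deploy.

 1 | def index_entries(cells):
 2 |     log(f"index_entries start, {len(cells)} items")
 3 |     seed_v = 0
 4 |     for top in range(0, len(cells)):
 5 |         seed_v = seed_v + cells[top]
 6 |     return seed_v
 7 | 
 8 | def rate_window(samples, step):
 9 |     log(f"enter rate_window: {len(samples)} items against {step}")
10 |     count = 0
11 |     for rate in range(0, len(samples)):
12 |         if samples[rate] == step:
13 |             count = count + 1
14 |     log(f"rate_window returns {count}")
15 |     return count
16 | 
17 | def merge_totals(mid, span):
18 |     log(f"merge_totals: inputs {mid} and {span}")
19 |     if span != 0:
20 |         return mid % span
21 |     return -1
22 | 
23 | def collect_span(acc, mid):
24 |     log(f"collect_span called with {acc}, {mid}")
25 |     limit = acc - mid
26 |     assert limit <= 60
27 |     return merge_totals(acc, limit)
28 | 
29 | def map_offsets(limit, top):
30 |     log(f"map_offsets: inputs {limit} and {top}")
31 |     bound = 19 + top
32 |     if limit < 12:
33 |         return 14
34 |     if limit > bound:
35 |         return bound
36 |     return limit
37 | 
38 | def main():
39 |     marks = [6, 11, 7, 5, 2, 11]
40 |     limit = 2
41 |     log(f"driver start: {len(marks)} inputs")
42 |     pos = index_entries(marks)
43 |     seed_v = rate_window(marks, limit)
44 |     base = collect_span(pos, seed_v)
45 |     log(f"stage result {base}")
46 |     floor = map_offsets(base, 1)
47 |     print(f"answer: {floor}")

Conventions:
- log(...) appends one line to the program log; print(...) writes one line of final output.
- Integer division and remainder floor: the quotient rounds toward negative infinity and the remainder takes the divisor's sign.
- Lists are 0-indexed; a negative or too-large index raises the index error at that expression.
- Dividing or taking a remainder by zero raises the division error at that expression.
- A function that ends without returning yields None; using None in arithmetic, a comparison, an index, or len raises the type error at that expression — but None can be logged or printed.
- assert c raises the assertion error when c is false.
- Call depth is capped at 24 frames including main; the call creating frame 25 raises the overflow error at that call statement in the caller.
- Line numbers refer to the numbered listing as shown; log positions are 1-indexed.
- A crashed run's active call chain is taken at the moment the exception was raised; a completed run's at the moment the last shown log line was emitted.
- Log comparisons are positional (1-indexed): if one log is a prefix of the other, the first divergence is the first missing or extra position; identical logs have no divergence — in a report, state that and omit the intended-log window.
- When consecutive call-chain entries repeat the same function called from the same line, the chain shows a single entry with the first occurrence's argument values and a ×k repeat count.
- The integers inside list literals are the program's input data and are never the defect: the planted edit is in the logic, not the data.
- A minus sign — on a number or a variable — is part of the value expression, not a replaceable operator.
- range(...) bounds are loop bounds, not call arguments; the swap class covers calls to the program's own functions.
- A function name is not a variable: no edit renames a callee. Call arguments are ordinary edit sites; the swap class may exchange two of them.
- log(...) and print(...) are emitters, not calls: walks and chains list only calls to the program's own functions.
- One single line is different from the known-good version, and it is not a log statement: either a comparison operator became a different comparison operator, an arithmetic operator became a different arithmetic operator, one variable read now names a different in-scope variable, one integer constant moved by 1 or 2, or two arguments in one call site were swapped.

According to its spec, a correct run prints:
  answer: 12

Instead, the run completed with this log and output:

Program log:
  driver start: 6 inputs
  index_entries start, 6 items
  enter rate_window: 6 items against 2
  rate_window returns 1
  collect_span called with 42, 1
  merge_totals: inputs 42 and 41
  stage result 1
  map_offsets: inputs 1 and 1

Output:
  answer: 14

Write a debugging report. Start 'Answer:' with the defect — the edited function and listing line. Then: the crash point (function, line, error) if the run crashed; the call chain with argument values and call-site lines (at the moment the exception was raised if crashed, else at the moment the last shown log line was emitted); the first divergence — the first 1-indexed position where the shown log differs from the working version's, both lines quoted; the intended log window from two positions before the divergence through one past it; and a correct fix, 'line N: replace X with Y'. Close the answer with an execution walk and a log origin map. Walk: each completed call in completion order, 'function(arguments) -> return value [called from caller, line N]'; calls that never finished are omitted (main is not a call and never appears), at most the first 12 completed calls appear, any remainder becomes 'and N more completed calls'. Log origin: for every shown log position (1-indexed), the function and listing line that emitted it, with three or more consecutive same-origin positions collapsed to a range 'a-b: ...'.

Answer: the defect is in map_offsets at line 33.
Core observation: The two runs log identically and part ways only at the printed values.
Call chain: main -> map_offsets(1, 1) (called at line 46).
First divergence: none — the logs agree in full.
Execution walk:
  index_entries([6, 11, 7, 5, 2, 11]) -> 42  [called from main, line 42]
  rate_window([6, 11, 7, 5, 2, 11], 2) -> 1  [called from main, line 43]
  merge_totals(42, 41) -> 1  [called from collect_span, line 27]
  collect_span(42, 1) -> 1  [called from main, line 44]
  map_offsets(1, 1) -> 14  [called from main, line 46]
Log line origins:
  1: emitted by main (line 41)
  2: emitted by index_entries (line 2)
  3: emitted by rate_window (line 9)
  4: emitted by rate_window (line 14)
  5: emitted by collect_span (line 24)
  6: emitted by merge_totals (line 18)
  7: emitted by main (line 45)
  8: emitted by map_offsets (line 30)
A correct fix: line 33: replace `14` with `12`.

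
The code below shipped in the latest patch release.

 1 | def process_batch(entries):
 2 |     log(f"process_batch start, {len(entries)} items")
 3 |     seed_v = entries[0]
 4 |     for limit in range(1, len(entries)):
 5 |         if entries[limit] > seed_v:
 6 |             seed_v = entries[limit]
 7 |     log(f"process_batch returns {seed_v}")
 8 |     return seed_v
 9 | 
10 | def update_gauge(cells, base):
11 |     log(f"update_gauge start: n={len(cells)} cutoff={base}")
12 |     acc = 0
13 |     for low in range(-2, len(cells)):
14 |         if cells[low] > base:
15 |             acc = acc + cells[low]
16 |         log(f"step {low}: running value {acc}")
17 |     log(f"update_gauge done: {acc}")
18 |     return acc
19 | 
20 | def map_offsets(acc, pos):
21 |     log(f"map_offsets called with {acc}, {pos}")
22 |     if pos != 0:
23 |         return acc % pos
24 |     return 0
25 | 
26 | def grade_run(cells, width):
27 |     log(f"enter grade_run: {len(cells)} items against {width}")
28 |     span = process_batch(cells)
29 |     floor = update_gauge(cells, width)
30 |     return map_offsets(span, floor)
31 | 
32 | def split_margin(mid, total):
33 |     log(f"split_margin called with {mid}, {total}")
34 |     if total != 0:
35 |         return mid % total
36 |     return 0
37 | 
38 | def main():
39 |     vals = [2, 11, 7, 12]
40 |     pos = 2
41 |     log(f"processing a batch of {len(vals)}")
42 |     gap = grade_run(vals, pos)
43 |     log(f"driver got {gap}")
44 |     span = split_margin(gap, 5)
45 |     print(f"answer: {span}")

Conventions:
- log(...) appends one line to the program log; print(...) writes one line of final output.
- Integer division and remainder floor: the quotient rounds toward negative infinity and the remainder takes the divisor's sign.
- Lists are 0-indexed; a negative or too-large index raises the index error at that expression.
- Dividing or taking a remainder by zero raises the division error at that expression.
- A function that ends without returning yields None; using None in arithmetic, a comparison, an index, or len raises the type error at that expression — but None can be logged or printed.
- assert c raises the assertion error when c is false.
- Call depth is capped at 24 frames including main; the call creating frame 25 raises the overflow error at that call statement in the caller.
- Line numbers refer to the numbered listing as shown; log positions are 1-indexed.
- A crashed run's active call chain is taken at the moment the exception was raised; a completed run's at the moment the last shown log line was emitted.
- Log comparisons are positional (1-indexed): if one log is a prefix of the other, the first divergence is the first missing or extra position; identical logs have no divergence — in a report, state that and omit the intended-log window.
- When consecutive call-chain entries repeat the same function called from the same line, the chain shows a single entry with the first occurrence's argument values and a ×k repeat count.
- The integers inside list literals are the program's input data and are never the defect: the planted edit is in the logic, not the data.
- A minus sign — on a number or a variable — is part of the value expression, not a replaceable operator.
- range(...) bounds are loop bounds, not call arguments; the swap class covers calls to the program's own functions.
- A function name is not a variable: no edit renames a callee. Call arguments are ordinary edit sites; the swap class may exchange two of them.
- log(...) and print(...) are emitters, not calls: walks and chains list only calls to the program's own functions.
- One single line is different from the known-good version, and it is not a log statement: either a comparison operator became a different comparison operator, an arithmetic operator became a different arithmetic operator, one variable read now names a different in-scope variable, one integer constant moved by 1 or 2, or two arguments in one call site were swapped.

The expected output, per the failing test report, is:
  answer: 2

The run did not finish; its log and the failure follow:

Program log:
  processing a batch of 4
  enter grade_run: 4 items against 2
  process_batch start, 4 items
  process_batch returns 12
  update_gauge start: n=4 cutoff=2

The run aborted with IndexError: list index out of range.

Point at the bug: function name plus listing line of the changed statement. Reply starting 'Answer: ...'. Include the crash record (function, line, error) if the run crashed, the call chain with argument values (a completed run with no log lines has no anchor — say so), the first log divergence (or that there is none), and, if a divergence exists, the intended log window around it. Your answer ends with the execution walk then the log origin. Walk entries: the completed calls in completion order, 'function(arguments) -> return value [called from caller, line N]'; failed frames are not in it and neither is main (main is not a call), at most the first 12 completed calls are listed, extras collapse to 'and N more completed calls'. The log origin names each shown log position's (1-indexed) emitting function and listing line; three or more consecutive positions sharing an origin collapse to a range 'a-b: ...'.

Answer: the defect is in update_gauge at line 13.
The tell: The log ends early — 5 lines, where the working version next logs 'step 0: running value 0'.
Crash: update_gauge, line 14, IndexError.
Call chain: main -> grade_run([2, 11, 7, 12], 2) (called at line 42) -> update_gauge([2, 11, 7, 12], 2) (called at line 29).
First divergence: position 6; the shown log stops at 5 lines while the working version next logs 'step 0: running value 0'.
Intended log window:
  4: process_batch returns 12
  5: update_gauge start: n=4 cutoff=2
  6: step 0: running value 0
  7: step 1: running value 11
Execution walk:
  process_batch([2, 11, 7, 12]) -> 12  [called from grade_run, line 28]
Log line origins:
  1: from main, line 41
  2: from grade_run, line 27
  3: from process_batch, line 2
  4: from process_batch, line 7
  5: from update_gauge, line 11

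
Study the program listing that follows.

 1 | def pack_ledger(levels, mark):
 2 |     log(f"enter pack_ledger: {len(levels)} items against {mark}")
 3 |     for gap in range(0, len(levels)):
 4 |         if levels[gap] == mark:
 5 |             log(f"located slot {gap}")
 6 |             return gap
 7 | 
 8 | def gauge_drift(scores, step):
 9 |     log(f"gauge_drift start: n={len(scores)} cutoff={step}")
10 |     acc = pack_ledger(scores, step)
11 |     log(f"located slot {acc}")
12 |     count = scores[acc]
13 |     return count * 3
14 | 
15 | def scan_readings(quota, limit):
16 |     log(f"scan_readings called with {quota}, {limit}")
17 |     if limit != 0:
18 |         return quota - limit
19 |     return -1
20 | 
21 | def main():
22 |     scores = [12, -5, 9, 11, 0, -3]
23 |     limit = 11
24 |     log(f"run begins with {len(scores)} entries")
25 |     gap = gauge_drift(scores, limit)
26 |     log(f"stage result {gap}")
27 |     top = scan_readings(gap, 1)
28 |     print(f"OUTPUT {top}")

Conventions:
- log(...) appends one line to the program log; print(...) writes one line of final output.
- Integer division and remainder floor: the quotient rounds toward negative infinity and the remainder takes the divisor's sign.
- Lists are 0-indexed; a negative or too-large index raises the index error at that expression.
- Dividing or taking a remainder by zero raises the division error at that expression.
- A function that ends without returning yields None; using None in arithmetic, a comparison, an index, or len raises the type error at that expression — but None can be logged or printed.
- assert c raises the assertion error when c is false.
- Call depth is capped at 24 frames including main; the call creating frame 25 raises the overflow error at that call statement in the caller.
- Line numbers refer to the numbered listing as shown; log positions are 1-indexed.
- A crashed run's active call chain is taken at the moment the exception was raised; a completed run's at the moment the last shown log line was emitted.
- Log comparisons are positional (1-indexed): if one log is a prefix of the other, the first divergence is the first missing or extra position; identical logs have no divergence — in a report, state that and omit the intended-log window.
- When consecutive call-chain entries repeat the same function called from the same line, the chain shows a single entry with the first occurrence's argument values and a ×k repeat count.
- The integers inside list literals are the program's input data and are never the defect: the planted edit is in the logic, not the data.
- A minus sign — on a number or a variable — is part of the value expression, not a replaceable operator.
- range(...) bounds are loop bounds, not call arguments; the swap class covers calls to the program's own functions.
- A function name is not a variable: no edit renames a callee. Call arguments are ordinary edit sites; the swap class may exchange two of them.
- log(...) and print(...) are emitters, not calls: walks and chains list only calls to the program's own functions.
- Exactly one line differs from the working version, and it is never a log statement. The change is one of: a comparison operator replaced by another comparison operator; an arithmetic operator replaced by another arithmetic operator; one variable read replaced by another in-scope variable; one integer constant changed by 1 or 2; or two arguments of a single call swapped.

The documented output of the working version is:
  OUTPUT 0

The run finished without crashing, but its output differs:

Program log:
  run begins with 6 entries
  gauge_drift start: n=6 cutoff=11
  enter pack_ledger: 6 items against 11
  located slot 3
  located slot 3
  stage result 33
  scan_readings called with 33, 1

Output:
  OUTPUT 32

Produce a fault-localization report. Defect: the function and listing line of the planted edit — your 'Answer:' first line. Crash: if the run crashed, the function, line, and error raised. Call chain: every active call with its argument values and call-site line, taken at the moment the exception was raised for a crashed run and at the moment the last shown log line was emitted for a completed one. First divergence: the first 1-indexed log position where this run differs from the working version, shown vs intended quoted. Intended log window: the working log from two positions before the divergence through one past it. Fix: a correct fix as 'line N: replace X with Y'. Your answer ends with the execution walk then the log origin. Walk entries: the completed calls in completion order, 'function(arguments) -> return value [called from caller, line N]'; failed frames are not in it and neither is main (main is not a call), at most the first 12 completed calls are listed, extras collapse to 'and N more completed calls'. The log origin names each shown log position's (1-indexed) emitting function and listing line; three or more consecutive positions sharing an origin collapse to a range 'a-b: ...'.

Answer: the defect is in scan_readings at line 18.
Key observation: Nothing in the log betrays the bug — only the output does.
Call chain: main -> scan_readings(33, 1) (called at line 27).
First divergence: there is none — every log position agrees.
Execution walk:
  pack_ledger([12, -5, 9, 11, 0, -3], 11) -> 3  [called from gauge_drift, line 10]
  gauge_drift([12, -5, 9, 11, 0, -3], 11) -> 33  [called from main, line 25]
  scan_readings(33, 1) -> 32  [called from main, line 27]
Log origins:
  1: logged in main at line 24
  2: logged in gauge_drift at line 9
  3: logged in pack_ledger at line 2
  4: logged in pack_ledger at line 5
  5: logged in gauge_drift at line 11
  6: logged in main at line 26
  7: logged in scan_readings at line 16
A correct fix: line 18: replace `-` with `%`.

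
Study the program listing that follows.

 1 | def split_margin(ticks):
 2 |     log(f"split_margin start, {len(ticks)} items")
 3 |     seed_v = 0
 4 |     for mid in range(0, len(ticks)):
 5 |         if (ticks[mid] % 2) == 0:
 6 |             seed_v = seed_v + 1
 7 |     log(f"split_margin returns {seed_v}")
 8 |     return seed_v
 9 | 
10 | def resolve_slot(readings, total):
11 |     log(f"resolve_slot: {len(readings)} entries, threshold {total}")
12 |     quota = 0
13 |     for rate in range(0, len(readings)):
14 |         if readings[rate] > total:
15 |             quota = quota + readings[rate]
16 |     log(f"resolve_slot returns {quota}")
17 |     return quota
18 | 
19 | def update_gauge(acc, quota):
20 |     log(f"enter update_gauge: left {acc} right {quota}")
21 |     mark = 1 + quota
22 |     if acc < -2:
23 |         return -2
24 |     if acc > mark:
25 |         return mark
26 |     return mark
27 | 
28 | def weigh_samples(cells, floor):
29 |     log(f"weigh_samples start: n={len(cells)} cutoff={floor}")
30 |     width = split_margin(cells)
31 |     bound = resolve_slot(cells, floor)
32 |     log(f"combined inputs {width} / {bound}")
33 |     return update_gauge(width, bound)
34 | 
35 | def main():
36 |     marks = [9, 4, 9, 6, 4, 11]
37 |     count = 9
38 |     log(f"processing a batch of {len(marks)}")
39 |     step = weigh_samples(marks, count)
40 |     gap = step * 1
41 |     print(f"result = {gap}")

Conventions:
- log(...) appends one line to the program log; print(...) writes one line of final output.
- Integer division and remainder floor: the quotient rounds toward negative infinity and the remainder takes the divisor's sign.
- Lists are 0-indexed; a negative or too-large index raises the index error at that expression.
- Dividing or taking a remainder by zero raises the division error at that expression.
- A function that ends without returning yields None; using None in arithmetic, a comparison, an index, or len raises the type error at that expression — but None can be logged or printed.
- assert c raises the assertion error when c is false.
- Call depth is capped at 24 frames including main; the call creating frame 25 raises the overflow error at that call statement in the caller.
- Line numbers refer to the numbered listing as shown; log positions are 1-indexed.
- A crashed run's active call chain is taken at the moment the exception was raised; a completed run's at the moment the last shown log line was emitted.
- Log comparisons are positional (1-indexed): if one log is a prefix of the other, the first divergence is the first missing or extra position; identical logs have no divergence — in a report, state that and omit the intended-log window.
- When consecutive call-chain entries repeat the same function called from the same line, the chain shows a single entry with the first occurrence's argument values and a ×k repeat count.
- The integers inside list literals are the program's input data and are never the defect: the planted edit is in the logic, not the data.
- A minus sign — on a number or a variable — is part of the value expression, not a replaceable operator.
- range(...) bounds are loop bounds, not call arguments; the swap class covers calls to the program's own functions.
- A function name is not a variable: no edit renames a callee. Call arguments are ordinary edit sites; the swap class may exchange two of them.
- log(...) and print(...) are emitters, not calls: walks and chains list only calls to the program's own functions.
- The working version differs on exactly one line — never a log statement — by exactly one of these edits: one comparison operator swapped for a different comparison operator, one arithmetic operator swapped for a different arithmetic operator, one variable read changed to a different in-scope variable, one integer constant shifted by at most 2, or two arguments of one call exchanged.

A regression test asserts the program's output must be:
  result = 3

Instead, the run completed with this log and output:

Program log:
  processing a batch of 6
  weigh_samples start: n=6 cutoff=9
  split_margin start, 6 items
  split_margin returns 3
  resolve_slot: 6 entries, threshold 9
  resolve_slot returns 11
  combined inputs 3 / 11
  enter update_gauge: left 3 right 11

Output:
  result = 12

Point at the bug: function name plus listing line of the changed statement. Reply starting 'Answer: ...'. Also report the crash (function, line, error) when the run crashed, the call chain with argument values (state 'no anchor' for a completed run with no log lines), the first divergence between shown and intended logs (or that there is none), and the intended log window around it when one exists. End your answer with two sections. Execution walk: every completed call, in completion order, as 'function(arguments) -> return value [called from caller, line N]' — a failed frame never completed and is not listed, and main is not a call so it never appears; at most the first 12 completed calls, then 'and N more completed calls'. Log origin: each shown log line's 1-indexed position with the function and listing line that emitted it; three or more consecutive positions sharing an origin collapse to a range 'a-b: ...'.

Answer: the defect is in update_gauge at line 26.
Key fact: Every logged value matches the working version; the printed result is what differs.
Call chain: main -> weigh_samples([9, 4, 9, 6, 4, 11], 9) (called at line 39) -> update_gauge(3, 11) (called at line 33).
First divergence: none — the logs agree in full.
Execution walk:
  split_margin([9, 4, 9, 6, 4, 11]) -> 3  [called from weigh_samples, line 30]
  resolve_slot([9, 4, 9, 6, 4, 11], 9) -> 11  [called from weigh_samples, line 31]
  update_gauge(3, 11) -> 12  [called from weigh_samples, line 33]
  weigh_samples([9, 4, 9, 6, 4, 11], 9) -> 12  [called from main, line 39]
Log origins:
  1 — main, line 38
  2 — weigh_samples, line 29
  3 — split_margin, line 2
  4 — split_margin, line 7
  5 — resolve_slot, line 11
  6 — resolve_slot, line 16
  7 — weigh_samples, line 32
  8 — update_gauge, line 20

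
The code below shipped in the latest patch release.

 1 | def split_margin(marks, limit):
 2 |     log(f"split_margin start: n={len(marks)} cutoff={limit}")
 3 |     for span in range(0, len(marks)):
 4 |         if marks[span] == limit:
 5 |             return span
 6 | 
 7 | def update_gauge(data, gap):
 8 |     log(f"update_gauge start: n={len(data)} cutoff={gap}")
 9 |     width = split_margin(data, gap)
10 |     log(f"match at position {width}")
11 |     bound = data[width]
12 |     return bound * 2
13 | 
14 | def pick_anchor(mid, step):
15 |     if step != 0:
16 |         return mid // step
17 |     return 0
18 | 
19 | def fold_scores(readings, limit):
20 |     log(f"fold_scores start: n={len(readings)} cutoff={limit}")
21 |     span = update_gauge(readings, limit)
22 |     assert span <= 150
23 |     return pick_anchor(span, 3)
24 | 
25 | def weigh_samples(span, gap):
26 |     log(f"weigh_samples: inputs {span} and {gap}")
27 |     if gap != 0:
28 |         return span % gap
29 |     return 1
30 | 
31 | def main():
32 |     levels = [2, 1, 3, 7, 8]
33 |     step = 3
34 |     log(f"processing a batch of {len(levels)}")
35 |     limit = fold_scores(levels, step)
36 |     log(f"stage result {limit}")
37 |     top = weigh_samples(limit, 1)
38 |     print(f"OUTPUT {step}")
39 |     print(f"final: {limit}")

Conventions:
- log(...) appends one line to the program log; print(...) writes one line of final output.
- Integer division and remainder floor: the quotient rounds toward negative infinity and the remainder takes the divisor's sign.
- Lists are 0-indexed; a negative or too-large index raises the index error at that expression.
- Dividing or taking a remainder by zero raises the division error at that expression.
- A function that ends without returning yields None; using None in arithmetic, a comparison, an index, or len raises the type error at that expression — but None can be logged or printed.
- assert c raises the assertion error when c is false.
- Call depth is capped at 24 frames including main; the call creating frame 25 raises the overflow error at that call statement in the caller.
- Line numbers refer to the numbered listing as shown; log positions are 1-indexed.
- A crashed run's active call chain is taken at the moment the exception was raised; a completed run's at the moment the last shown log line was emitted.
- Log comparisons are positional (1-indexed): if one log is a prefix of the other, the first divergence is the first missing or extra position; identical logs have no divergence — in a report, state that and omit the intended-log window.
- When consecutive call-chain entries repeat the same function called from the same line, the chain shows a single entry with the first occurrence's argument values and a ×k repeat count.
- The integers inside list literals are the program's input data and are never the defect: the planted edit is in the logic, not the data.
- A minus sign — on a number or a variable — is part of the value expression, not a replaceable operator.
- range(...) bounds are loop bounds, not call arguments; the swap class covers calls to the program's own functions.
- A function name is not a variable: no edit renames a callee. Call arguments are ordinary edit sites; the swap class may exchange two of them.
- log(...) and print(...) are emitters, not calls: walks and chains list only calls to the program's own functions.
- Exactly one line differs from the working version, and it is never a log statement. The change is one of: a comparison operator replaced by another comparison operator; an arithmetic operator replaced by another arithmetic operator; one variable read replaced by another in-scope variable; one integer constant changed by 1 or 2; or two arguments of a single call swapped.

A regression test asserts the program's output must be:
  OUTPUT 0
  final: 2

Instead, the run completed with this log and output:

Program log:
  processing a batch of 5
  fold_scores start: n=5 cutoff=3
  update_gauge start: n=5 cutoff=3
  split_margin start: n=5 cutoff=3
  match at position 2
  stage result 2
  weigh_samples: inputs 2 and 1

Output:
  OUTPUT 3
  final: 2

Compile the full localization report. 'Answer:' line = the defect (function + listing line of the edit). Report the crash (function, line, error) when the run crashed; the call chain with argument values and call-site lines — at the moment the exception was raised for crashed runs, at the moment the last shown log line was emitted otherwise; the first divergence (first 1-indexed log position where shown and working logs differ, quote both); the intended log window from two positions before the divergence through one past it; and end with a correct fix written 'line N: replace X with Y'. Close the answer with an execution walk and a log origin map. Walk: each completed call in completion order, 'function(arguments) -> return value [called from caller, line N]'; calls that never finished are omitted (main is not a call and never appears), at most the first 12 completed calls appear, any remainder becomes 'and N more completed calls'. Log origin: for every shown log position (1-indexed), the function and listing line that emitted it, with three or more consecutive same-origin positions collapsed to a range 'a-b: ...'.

Answer: the defect is in main at line 38.
Key fact: Nothing in the log betrays the bug — only the output does.
Call chain: main -> weigh_samples(2, 1) (called at line 37).
First divergence: none (the log streams are identical).
Execution walk:
  split_margin([2, 1, 3, 7, 8], 3) -> 2  [called from update_gauge, line 9]
  update_gauge([2, 1, 3, 7, 8], 3) -> 6  [called from fold_scores, line 21]
  pick_anchor(6, 3) -> 2  [called from fold_scores, line 23]
  fold_scores([2, 1, 3, 7, 8], 3) -> 2  [called from main, line 35]
  weigh_samples(2, 1) -> 0  [called from main, line 37]
Log origin:
  1: logged in main at line 34
  2: logged in fold_scores at line 20
  3: logged in update_gauge at line 8
  4: logged in split_margin at line 2
  5: logged in update_gauge at line 10
  6: logged in main at line 36
  7: logged in weigh_samples at line 26
A correct fix: line 38: replace `step` with `top`.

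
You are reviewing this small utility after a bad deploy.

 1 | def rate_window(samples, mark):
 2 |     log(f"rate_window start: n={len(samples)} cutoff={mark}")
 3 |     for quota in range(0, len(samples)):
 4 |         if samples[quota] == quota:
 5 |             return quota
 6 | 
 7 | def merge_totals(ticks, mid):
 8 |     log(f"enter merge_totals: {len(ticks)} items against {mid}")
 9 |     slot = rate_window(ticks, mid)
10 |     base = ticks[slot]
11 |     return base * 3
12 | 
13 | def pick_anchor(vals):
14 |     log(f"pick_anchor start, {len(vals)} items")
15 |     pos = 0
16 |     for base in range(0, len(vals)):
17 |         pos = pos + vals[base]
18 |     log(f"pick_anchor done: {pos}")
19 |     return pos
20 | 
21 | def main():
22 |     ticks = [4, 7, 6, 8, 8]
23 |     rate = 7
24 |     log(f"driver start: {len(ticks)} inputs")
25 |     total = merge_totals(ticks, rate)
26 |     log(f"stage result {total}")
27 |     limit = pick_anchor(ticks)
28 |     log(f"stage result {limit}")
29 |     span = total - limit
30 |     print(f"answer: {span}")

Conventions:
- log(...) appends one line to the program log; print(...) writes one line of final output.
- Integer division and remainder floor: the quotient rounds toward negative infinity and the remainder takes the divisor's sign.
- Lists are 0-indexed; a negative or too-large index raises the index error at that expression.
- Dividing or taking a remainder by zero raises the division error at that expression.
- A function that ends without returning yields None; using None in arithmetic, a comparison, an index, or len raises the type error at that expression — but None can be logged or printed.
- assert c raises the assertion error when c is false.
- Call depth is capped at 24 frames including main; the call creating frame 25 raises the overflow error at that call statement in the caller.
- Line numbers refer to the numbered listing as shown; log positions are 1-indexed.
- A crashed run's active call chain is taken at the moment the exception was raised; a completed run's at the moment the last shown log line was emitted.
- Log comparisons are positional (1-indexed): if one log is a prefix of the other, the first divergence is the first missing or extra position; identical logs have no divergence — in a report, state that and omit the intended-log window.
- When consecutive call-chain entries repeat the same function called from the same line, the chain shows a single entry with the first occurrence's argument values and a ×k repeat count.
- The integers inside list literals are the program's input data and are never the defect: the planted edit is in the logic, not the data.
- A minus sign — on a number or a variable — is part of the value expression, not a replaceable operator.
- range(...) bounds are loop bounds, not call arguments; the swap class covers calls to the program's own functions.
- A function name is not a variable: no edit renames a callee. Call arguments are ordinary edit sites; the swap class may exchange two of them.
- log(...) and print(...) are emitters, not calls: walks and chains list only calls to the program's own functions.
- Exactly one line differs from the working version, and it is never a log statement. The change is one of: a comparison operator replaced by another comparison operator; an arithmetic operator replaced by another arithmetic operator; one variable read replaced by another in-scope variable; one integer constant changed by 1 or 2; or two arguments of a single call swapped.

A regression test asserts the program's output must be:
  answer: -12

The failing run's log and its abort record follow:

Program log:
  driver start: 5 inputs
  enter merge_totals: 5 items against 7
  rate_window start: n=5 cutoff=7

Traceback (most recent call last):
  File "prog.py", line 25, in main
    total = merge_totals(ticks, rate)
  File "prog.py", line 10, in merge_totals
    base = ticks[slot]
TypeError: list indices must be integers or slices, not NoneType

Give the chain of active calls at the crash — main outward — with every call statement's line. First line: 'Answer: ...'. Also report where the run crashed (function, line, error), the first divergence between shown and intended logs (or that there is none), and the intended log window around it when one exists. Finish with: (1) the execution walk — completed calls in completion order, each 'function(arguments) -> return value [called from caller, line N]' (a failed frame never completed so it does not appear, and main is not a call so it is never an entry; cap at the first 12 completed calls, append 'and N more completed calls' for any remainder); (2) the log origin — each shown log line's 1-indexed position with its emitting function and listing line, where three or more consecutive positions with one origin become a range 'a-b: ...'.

Answer: main -> merge_totals (called at line 25).
Key observation: A complete run would log 'stage result 21' next, but this one stopped at 3 lines.
Crash: merge_totals, line 10, TypeError.
First divergence: position 4 — after 3 matching lines the faulty run goes silent; intended next line 'stage result 21'.
Intended log window:
  2: enter merge_totals: 5 items against 7
  3: rate_window start: n=5 cutoff=7
  4: stage result 21
  5: pick_anchor start, 5 items
Execution walk:
  rate_window([4, 7, 6, 8, 8], 7) -> None  [called from merge_totals, line 9]
Origin of each log line:
  1: from main, line 24
  2: from merge_totals, line 8
  3: from rate_window, line 2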